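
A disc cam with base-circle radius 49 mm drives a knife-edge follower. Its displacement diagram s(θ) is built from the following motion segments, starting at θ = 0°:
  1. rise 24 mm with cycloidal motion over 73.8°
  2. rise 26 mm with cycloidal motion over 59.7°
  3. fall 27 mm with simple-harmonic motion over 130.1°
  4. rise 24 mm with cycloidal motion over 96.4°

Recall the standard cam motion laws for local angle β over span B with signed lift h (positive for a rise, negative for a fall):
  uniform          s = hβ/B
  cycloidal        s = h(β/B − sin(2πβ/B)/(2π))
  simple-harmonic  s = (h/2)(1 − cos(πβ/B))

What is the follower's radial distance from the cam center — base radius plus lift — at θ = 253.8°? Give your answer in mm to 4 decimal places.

seg 1 [0°–73.8°] cycloidal, h=24: full span → s += 24 → s = 24.0000
seg 2 [73.8°–133.5°] cycloidal, h=26: full span → s += 26 → s = 50.0000
seg 3 [133.5°–263.6°] simple-harmonic, h=-27: θ=253.8° here. β=120.3, B=130.1. -27/2·(1 − cos(π·0.9247)) = -26.6238 → s = 23.3762
radial distance = base radius + s = 49 + 23.3762 = 72.3762

72.3762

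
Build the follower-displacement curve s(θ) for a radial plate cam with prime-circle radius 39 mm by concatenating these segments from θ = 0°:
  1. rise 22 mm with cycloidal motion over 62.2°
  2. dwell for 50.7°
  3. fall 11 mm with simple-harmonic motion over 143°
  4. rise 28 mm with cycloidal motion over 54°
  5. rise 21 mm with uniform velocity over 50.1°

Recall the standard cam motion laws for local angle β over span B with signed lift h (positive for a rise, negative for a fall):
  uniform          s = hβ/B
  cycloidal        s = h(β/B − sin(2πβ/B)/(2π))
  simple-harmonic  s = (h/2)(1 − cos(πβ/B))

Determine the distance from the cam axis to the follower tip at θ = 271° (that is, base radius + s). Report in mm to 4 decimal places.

seg 1 [0°–62.2°] cycloidal, h=22: full span → s += 22 → s = 22.0000
seg 2 [62.2°–112.9°] dwell: s stays 22.0000
seg 3 [112.9°–255.9°] simple-harmonic, h=-11: full span → s += -11 → s = 11.0000
seg 4 [255.9°–309.9°] cycloidal, h=28: θ=271° here. β=15.1, B=54. 28·(0.2796 − sin(2π·0.2796)/(2π)) = 3.4503 → s = 14.4503
radial distance = base radius + s = 39 + 14.4503 = 53.4503

53.4503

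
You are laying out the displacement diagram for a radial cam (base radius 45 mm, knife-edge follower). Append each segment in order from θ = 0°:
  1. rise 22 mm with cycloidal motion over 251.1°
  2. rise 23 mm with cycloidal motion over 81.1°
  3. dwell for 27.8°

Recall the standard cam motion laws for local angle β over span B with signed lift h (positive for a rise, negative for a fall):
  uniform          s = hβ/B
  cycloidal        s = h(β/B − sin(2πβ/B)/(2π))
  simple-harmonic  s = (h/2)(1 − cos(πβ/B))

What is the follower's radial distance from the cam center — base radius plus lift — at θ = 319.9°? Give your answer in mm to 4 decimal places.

seg 1 [0°–251.1°] cycloidal, h=22: full span → s += 22 → s = 22.0000
seg 2 [251.1°–332.2°] cycloidal, h=23: θ=319.9° here. β=68.8, B=81.1. 23·(0.8483 − sin(2π·0.8483)/(2π)) = 22.4955 → s = 44.4955
radial distance = base radius + s = 45 + 44.4955 = 89.4955

89.4955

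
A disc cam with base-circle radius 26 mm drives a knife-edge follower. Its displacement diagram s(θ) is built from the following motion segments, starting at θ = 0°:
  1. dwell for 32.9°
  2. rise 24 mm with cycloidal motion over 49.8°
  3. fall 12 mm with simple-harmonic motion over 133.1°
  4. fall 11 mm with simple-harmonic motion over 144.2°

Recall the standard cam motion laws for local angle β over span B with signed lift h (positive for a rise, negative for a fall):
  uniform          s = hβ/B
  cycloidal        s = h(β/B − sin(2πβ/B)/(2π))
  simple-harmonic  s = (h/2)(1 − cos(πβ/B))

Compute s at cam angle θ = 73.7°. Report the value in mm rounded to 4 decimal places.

seg 1 [0°–32.9°] dwell: s stays 0.0000
seg 2 [32.9°–82.7°] cycloidal, h=24: θ=73.7° here. β=40.8, B=49.8. 24·(0.8193 − sin(2π·0.8193)/(2π)) = 23.1262 → s = 23.1262

23.1262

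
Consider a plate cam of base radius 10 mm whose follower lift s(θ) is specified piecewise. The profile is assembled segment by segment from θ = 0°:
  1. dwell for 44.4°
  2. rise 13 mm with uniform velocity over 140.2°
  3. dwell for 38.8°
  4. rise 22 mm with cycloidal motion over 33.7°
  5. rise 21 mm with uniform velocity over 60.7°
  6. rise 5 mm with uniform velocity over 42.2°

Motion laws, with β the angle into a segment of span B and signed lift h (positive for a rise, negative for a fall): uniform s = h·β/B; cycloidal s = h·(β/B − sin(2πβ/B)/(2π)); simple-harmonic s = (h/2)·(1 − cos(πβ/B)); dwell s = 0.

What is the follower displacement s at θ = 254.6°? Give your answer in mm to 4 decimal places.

seg 1 [0°–44.4°] dwell: s stays 0.0000
seg 2 [44.4°–184.6°] uniform, h=13: full span → s += 13 → s = 13.0000
seg 3 [184.6°–223.4°] dwell: s stays 13.0000
seg 4 [223.4°–257.1°] cycloidal, h=22: θ=254.6° here. β=31.2, B=33.7. 22·(0.9258 − sin(2π·0.9258)/(2π)) = 21.9415 → s = 34.9415

34.9415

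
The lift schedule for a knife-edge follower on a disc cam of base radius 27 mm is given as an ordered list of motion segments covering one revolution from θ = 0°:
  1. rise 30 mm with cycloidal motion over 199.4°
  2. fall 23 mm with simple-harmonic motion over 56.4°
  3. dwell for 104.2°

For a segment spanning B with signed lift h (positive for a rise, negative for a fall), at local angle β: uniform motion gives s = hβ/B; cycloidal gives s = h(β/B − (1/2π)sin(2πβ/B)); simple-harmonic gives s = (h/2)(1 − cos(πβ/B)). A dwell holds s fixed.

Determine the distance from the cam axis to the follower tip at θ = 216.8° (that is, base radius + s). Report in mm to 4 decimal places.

seg 1 [0°–199.4°] cycloidal, h=30: full span → s += 30 → s = 30.0000
seg 2 [199.4°–255.8°] simple-harmonic, h=-23: θ=216.8° here. β=17.4, B=56.4. -23/2·(1 − cos(π·0.3085)) = -4.9916 → s = 25.0084
radial distance = base radius + s = 27 + 25.0084 = 52.0084

52.0084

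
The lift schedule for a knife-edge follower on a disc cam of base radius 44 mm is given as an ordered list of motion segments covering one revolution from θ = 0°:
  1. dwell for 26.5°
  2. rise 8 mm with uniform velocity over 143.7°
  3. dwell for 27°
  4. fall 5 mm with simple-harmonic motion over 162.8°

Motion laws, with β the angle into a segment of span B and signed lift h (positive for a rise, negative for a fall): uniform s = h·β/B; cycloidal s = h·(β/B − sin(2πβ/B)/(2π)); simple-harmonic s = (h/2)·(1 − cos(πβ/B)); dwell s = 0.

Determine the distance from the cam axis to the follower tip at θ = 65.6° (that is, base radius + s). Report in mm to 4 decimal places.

seg 1 [0°–26.5°] dwell: s stays 0.0000
seg 2 [26.5°–170.2°] uniform, h=8: θ=65.6° here. β=39.1, B=143.7. 8·39.1/143.7 = 2.1768 → s = 2.1768
radial distance = base radius + s = 44 + 2.1768 = 46.1768

46.1768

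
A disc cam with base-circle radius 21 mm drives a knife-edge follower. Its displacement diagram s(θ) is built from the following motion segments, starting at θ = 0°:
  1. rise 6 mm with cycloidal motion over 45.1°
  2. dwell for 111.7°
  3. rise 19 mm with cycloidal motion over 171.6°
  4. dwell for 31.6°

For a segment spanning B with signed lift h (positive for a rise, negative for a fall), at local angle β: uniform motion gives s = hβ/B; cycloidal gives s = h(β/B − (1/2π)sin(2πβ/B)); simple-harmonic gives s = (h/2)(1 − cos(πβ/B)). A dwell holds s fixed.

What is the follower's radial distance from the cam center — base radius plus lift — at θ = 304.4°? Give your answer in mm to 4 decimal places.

seg 1 [0°–45.1°] cycloidal, h=6: full span → s += 6 → s = 6.0000
seg 2 [45.1°–156.8°] dwell: s stays 6.0000
seg 3 [156.8°–328.4°] cycloidal, h=19: θ=304.4° here. β=147.6, B=171.6. 19·(0.8601 − sin(2π·0.8601)/(2π)) = 18.6710 → s = 24.6710
radial distance = base radius + s = 21 + 24.6710 = 45.6710

45.6710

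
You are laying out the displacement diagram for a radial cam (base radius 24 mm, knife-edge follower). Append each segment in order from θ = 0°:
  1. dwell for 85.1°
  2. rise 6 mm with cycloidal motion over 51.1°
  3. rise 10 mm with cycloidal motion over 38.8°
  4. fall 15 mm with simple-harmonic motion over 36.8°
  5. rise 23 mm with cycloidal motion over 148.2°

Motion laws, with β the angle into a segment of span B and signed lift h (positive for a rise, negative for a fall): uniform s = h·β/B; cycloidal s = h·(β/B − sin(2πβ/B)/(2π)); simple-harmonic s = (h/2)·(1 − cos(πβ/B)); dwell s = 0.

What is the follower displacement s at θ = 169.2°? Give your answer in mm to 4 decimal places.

seg 1 [0°–85.1°] dwell: s stays 0.0000
seg 2 [85.1°–136.2°] cycloidal, h=6: full span → s += 6 → s = 6.0000
seg 3 [136.2°–175°] cycloidal, h=10: θ=169.2° here. β=33, B=38.8. 10·(0.8505 − sin(2π·0.8505)/(2π)) = 9.7897 → s = 15.7897

15.7897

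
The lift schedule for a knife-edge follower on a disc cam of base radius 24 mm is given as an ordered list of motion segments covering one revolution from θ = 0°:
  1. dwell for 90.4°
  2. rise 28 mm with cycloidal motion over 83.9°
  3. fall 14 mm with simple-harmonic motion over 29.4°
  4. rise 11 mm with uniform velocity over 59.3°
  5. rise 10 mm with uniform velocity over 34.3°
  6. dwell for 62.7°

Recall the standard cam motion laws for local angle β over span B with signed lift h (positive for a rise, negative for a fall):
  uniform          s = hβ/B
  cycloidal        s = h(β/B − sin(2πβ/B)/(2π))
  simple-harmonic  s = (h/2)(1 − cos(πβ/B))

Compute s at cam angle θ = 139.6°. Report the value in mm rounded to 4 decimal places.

seg 1 [0°–90.4°] dwell: s stays 0.0000
seg 2 [90.4°–174.3°] cycloidal, h=28: θ=139.6° here. β=49.2, B=83.9. 28·(0.5864 − sin(2π·0.5864)/(2π)) = 18.7220 → s = 18.7220

18.7220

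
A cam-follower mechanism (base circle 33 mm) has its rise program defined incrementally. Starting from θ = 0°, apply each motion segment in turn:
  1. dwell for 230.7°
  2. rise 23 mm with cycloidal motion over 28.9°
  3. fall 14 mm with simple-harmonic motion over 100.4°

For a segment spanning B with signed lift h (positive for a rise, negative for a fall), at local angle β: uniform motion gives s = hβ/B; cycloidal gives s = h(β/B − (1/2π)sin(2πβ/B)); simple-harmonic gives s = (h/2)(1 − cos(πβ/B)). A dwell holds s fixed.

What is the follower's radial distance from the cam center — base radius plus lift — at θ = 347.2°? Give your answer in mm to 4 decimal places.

seg 1 [0°–230.7°] dwell: s stays 0.0000
seg 2 [230.7°–259.6°] cycloidal, h=23: full span → s += 23 → s = 23.0000
seg 3 [259.6°–360°] simple-harmonic, h=-14: θ=347.2° here. β=87.6, B=100.4. -14/2·(1 − cos(π·0.8725)) = -13.4460 → s = 9.5540
radial distance = base radius + s = 33 + 9.5540 = 42.5540

42.5540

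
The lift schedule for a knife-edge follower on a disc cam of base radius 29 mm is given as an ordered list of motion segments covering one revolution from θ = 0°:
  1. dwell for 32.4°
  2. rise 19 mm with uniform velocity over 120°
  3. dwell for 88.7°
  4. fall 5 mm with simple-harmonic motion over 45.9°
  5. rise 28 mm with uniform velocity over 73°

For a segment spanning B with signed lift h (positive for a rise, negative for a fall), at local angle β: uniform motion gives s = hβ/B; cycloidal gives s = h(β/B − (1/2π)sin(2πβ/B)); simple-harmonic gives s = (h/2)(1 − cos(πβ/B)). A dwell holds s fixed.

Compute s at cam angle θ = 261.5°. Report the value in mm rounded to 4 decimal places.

seg 1 [0°–32.4°] dwell: s stays 0.0000
seg 2 [32.4°–152.4°] uniform, h=19: full span → s += 19 → s = 19.0000
seg 3 [152.4°–241.1°] dwell: s stays 19.0000
seg 4 [241.1°–287°] simple-harmonic, h=-5: θ=261.5° here. β=20.4, B=45.9. -5/2·(1 − cos(π·0.4444)) = -2.0659 → s = 16.9341

16.9341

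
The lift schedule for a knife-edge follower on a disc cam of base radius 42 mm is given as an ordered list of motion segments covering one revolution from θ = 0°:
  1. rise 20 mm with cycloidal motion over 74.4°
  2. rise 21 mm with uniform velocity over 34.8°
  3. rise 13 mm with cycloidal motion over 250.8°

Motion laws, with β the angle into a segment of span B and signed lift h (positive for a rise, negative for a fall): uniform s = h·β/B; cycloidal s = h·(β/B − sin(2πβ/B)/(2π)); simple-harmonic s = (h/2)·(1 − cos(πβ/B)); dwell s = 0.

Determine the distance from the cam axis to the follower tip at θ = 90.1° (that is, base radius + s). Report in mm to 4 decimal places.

seg 1 [0°–74.4°] cycloidal, h=20: full span → s += 20 → s = 20.0000
seg 2 [74.4°–109.2°] uniform, h=21: θ=90.1° here. β=15.7, B=34.8. 21·15.7/34.8 = 9.4741 → s = 29.4741
radial distance = base radius + s = 42 + 29.4741 = 71.4741

71.4741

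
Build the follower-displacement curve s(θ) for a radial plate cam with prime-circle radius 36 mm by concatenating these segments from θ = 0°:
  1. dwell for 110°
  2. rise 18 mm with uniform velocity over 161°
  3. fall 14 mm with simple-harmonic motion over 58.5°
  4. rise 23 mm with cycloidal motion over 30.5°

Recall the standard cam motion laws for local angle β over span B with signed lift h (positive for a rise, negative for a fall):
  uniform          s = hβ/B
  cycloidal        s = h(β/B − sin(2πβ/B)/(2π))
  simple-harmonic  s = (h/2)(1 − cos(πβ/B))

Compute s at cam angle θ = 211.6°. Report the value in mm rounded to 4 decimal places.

seg 1 [0°–110°] dwell: s stays 0.0000
seg 2 [110°–271°] uniform, h=18: θ=211.6° here. β=101.6, B=161. 18·101.6/161 = 11.3590 → s = 11.3590

11.3590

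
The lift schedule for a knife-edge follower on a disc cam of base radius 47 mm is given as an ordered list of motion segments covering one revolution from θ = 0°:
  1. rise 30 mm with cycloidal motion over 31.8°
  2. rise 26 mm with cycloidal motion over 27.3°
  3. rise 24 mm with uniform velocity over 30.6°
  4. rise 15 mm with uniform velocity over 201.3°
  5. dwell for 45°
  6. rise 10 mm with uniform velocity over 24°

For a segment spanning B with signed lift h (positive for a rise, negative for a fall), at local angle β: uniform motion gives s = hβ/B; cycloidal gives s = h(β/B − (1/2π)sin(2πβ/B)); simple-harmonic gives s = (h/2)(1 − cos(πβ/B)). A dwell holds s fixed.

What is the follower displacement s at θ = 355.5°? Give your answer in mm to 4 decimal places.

seg 1 [0°–31.8°] cycloidal, h=30: full span → s += 30 → s = 30.0000
seg 2 [31.8°–59.1°] cycloidal, h=26: full span → s += 26 → s = 56.0000
seg 3 [59.1°–89.7°] uniform, h=24: full span → s += 24 → s = 80.0000
seg 4 [89.7°–291°] uniform, h=15: full span → s += 15 → s = 95.0000
seg 5 [291°–336°] dwell: s stays 95.0000
seg 6 [336°–360°] uniform, h=10: θ=355.5° here. β=19.5, B=24. 10·19.5/24 = 8.1250 → s = 103.1250

103.1250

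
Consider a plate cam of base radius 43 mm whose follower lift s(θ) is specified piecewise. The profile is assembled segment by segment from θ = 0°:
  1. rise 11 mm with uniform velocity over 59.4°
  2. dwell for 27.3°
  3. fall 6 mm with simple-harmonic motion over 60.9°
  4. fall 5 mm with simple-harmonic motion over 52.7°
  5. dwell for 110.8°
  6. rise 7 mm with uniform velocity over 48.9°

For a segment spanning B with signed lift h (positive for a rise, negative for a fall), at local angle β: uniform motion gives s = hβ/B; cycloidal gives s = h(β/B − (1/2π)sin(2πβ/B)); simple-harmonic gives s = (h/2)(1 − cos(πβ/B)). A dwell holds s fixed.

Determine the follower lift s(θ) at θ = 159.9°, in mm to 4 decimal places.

seg 1 [0°–59.4°] uniform, h=11: full span → s += 11 → s = 11.0000
seg 2 [59.4°–86.7°] dwell: s stays 11.0000
seg 3 [86.7°–147.6°] simple-harmonic, h=-6: full span → s += -6 → s = 5.0000
seg 4 [147.6°–200.3°] simple-harmonic, h=-5: θ=159.9° here. β=12.3, B=52.7. -5/2·(1 − cos(π·0.2334)) = -0.6425 → s = 4.3575

4.3575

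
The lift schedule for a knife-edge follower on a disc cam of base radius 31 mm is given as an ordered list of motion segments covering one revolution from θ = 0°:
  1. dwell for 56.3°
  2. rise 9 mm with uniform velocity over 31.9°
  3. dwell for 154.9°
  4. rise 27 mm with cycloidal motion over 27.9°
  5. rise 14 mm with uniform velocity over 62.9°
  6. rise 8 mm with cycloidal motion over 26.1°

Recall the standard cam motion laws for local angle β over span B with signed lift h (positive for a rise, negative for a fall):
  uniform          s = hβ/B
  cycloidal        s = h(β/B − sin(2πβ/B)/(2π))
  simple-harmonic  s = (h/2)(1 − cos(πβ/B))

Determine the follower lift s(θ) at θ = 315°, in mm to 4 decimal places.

seg 1 [0°–56.3°] dwell: s stays 0.0000
seg 2 [56.3°–88.2°] uniform, h=9: full span → s += 9 → s = 9.0000
seg 3 [88.2°–243.1°] dwell: s stays 9.0000
seg 4 [243.1°–271°] cycloidal, h=27: full span → s += 27 → s = 36.0000
seg 5 [271°–333.9°] uniform, h=14: θ=315° here. β=44, B=62.9. 14·44/62.9 = 9.7933 → s = 45.7933

45.7933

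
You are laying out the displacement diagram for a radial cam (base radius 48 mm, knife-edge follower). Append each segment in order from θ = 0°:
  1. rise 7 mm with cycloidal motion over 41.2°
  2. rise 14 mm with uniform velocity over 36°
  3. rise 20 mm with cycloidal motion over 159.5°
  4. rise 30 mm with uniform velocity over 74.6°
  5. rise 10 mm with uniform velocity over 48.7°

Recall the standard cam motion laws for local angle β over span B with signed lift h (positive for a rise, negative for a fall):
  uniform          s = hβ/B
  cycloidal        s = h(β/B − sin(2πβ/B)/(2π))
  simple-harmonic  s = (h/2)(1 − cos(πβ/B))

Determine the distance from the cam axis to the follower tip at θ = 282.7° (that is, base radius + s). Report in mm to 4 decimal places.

seg 1 [0°–41.2°] cycloidal, h=7: full span → s += 7 → s = 7.0000
seg 2 [41.2°–77.2°] uniform, h=14: full span → s += 14 → s = 21.0000
seg 3 [77.2°–236.7°] cycloidal, h=20: full span → s += 20 → s = 41.0000
seg 4 [236.7°–311.3°] uniform, h=30: θ=282.7° here. β=46, B=74.6. 30·46/74.6 = 18.4987 → s = 59.4987
radial distance = base radius + s = 48 + 59.4987 = 107.4987

107.4987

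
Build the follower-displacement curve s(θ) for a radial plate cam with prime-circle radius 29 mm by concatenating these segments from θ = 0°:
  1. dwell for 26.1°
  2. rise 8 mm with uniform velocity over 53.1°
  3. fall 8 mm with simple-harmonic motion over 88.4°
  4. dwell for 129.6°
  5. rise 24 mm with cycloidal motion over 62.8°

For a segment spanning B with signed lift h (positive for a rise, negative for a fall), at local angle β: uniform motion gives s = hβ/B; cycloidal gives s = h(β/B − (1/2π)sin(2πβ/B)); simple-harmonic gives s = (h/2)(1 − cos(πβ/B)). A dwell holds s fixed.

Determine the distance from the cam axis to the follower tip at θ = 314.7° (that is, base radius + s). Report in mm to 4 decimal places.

seg 1 [0°–26.1°] dwell: s stays 0.0000
seg 2 [26.1°–79.2°] uniform, h=8: full span → s += 8 → s = 8.0000
seg 3 [79.2°–167.6°] simple-harmonic, h=-8: full span → s += -8 → s = 0.0000
seg 4 [167.6°–297.2°] dwell: s stays 0.0000
seg 5 [297.2°–360°] cycloidal, h=24: θ=314.7° here. β=17.5, B=62.8. 24·(0.2787 − sin(2π·0.2787)/(2π)) = 2.9300 → s = 2.9300
radial distance = base radius + s = 29 + 2.9300 = 31.9300

31.9300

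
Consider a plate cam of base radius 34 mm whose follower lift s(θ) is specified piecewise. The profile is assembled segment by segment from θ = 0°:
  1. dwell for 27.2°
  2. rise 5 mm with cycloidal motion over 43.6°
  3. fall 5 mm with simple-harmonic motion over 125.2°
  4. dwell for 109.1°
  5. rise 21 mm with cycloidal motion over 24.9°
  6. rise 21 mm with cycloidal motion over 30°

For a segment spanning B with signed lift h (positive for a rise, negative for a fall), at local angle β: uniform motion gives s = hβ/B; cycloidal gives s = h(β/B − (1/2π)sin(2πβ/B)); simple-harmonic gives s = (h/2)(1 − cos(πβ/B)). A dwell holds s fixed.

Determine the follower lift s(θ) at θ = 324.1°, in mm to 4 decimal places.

seg 1 [0°–27.2°] dwell: s stays 0.0000
seg 2 [27.2°–70.8°] cycloidal, h=5: full span → s += 5 → s = 5.0000
seg 3 [70.8°–196°] simple-harmonic, h=-5: full span → s += -5 → s = 0.0000
seg 4 [196°–305.1°] dwell: s stays 0.0000
seg 5 [305.1°–330°] cycloidal, h=21: θ=324.1° here. β=19, B=24.9. 21·(0.7631 − sin(2π·0.7631)/(2π)) = 19.3551 → s = 19.3551

19.3551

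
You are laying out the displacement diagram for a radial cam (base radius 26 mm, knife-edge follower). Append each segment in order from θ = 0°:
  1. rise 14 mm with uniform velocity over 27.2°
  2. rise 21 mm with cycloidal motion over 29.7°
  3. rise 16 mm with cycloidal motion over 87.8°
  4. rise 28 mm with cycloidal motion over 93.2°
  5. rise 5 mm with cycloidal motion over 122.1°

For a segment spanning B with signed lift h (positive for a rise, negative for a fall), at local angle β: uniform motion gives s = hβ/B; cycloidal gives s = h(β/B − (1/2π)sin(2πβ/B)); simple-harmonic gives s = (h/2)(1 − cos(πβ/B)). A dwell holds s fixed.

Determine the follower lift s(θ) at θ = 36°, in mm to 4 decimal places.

seg 1 [0°–27.2°] uniform, h=14: full span → s += 14 → s = 14.0000
seg 2 [27.2°–56.9°] cycloidal, h=21: θ=36° here. β=8.8, B=29.7. 21·(0.2963 − sin(2π·0.2963)/(2π)) = 3.0204 → s = 17.0204

17.0204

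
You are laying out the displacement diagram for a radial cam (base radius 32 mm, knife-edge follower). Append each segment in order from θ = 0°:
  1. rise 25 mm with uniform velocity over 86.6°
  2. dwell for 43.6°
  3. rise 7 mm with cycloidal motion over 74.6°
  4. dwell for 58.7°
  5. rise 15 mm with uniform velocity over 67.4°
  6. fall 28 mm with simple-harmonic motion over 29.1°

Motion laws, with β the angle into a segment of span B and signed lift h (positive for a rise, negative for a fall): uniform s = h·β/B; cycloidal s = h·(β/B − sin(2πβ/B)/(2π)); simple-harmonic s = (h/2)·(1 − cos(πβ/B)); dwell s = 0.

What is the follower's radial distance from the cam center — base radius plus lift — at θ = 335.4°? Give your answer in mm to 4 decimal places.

seg 1 [0°–86.6°] uniform, h=25: full span → s += 25 → s = 25.0000
seg 2 [86.6°–130.2°] dwell: s stays 25.0000
seg 3 [130.2°–204.8°] cycloidal, h=7: full span → s += 7 → s = 32.0000
seg 4 [204.8°–263.5°] dwell: s stays 32.0000
seg 5 [263.5°–330.9°] uniform, h=15: full span → s += 15 → s = 47.0000
seg 6 [330.9°–360°] simple-harmonic, h=-28: θ=335.4° here. β=4.5, B=29.1. -28/2·(1 − cos(π·0.1546)) = -1.6199 → s = 45.3801
radial distance = base radius + s = 32 + 45.3801 = 77.3801

77.3801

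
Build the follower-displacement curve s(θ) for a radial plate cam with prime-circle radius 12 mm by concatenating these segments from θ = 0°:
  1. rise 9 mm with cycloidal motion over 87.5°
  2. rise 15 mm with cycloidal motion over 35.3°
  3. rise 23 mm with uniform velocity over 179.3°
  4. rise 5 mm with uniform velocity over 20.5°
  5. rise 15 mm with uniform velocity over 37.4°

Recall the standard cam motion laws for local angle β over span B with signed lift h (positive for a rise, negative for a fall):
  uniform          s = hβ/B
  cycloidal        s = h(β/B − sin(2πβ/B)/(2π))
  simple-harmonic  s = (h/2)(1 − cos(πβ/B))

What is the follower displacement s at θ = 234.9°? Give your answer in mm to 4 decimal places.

seg 1 [0°–87.5°] cycloidal, h=9: full span → s += 9 → s = 9.0000
seg 2 [87.5°–122.8°] cycloidal, h=15: full span → s += 15 → s = 24.0000
seg 3 [122.8°–302.1°] uniform, h=23: θ=234.9° here. β=112.1, B=179.3. 23·112.1/179.3 = 14.3798 → s = 38.3798

38.3798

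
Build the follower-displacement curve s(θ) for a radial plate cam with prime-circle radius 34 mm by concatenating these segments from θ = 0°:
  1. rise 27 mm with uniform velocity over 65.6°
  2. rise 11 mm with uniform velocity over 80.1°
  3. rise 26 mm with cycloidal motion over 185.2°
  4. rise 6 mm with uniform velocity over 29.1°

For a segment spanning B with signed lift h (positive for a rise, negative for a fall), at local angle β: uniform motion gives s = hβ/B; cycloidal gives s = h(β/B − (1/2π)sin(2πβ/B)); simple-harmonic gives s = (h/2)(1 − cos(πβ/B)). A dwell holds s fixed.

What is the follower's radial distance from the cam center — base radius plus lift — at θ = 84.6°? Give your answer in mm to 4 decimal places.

seg 1 [0°–65.6°] uniform, h=27: full span → s += 27 → s = 27.0000
seg 2 [65.6°–145.7°] uniform, h=11: θ=84.6° here. β=19, B=80.1. 11·19/80.1 = 2.6092 → s = 29.6092
radial distance = base radius + s = 34 + 29.6092 = 63.6092

63.6092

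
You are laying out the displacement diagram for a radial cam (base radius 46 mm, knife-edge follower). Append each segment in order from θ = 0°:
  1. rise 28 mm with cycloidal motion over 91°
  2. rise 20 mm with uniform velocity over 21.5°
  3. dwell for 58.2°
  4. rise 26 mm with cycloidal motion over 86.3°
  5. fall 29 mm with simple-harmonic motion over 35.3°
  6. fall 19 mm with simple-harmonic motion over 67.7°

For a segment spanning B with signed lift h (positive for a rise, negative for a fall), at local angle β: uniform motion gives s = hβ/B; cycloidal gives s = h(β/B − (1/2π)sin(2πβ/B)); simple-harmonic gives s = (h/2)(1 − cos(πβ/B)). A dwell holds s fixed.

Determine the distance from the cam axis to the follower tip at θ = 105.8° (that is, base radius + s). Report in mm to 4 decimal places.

seg 1 [0°–91°] cycloidal, h=28: full span → s += 28 → s = 28.0000
seg 2 [91°–112.5°] uniform, h=20: θ=105.8° here. β=14.8, B=21.5. 20·14.8/21.5 = 13.7674 → s = 41.7674
radial distance = base radius + s = 46 + 41.7674 = 87.7674

87.7674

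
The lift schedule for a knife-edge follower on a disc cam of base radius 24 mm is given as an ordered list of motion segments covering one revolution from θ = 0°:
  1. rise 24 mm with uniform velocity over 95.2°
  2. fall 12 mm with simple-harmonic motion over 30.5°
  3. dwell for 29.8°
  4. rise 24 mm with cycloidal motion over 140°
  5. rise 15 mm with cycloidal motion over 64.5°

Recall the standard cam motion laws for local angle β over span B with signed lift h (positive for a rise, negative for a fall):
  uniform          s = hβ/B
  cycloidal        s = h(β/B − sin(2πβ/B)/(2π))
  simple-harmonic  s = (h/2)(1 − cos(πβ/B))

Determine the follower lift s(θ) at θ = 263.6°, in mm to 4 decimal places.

seg 1 [0°–95.2°] uniform, h=24: full span → s += 24 → s = 24.0000
seg 2 [95.2°–125.7°] simple-harmonic, h=-12: full span → s += -12 → s = 12.0000
seg 3 [125.7°–155.5°] dwell: s stays 12.0000
seg 4 [155.5°–295.5°] cycloidal, h=24: θ=263.6° here. β=108.1, B=140. 24·(0.7721 − sin(2π·0.7721)/(2π)) = 22.3142 → s = 34.3142

34.3142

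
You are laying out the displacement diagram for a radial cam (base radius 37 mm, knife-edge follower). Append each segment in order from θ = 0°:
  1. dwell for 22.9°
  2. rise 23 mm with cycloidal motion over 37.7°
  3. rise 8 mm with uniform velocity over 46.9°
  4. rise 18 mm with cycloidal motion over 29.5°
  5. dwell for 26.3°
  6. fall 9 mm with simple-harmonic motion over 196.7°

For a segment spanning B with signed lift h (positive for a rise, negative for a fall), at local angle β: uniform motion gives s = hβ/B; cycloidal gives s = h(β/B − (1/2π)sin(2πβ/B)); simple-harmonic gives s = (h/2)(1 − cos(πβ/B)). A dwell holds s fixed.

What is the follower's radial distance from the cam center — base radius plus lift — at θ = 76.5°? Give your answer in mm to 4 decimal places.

seg 1 [0°–22.9°] dwell: s stays 0.0000
seg 2 [22.9°–60.6°] cycloidal, h=23: full span → s += 23 → s = 23.0000
seg 3 [60.6°–107.5°] uniform, h=8: θ=76.5° here. β=15.9, B=46.9. 8·15.9/46.9 = 2.7122 → s = 25.7122
radial distance = base radius + s = 37 + 25.7122 = 62.7122

62.7122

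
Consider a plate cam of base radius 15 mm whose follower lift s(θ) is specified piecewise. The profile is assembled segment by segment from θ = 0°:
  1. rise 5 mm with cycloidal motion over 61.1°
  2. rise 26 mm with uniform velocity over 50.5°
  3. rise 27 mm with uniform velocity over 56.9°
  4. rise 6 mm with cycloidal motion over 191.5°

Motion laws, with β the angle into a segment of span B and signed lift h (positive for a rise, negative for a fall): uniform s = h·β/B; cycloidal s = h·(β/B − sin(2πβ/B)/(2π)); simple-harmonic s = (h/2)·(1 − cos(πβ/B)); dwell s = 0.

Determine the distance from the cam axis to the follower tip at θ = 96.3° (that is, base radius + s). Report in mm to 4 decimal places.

seg 1 [0°–61.1°] cycloidal, h=5: full span → s += 5 → s = 5.0000
seg 2 [61.1°–111.6°] uniform, h=26: θ=96.3° here. β=35.2, B=50.5. 26·35.2/50.5 = 18.1228 → s = 23.1228
radial distance = base radius + s = 15 + 23.1228 = 38.1228

38.1228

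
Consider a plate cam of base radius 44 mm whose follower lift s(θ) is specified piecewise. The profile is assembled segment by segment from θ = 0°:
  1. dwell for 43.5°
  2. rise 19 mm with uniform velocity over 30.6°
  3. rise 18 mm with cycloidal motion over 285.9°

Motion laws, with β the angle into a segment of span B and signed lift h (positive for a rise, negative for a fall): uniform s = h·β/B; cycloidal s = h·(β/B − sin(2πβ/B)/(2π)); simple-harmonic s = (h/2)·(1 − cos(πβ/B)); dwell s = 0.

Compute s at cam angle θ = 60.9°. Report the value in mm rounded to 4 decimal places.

seg 1 [0°–43.5°] dwell: s stays 0.0000
seg 2 [43.5°–74.1°] uniform, h=19: θ=60.9° here. β=17.4, B=30.6. 19·17.4/30.6 = 10.8039 → s = 10.8039

10.8039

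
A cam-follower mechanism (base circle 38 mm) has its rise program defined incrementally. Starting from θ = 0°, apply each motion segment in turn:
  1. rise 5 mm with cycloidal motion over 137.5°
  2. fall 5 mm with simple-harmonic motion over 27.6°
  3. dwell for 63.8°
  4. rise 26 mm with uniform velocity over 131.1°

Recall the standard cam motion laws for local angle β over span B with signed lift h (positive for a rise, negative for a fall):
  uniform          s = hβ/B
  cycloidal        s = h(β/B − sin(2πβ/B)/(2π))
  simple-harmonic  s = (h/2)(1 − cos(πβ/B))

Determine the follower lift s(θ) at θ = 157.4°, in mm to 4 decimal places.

seg 1 [0°–137.5°] cycloidal, h=5: full span → s += 5 → s = 5.0000
seg 2 [137.5°–165.1°] simple-harmonic, h=-5: θ=157.4° here. β=19.9, B=27.6. -5/2·(1 − cos(π·0.7210)) = -4.0997 → s = 0.9003

0.9003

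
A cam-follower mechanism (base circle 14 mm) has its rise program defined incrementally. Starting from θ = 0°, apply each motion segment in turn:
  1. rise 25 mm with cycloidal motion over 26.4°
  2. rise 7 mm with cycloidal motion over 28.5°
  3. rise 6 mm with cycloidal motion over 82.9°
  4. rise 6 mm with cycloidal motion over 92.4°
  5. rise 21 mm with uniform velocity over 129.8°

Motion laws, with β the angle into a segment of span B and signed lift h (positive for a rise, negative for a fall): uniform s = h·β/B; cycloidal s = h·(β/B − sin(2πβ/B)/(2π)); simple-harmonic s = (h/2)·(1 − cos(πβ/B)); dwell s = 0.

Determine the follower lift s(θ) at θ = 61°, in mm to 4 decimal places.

seg 1 [0°–26.4°] cycloidal, h=25: full span → s += 25 → s = 25.0000
seg 2 [26.4°–54.9°] cycloidal, h=7: full span → s += 7 → s = 32.0000
seg 3 [54.9°–137.8°] cycloidal, h=6: θ=61° here. β=6.1, B=82.9. 6·(0.0736 − sin(2π·0.0736)/(2π)) = 0.0156 → s = 32.0156

32.0156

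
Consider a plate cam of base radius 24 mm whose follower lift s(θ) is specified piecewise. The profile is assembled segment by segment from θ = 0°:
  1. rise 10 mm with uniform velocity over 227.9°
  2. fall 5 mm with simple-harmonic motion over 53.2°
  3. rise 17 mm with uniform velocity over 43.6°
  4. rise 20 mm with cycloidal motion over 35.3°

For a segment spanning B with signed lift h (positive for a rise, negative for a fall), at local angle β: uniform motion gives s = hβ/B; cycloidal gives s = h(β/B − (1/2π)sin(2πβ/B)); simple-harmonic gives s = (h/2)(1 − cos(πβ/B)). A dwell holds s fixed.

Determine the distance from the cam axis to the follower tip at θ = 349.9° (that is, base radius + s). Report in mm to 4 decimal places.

seg 1 [0°–227.9°] uniform, h=10: full span → s += 10 → s = 10.0000
seg 2 [227.9°–281.1°] simple-harmonic, h=-5: full span → s += -5 → s = 5.0000
seg 3 [281.1°–324.7°] uniform, h=17: full span → s += 17 → s = 22.0000
seg 4 [324.7°–360°] cycloidal, h=20: θ=349.9° here. β=25.2, B=35.3. 20·(0.7139 − sin(2π·0.7139)/(2π)) = 17.3791 → s = 39.3791
radial distance = base radius + s = 24 + 39.3791 = 63.3791

63.3791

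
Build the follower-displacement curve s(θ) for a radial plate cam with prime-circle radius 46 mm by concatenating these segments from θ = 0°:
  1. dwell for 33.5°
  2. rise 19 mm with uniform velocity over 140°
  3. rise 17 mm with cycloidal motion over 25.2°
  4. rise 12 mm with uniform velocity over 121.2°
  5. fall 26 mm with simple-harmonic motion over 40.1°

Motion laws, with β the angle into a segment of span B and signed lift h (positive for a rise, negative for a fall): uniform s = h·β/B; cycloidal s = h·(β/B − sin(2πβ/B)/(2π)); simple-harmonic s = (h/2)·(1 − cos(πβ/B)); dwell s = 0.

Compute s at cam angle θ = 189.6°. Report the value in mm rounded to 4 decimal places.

seg 1 [0°–33.5°] dwell: s stays 0.0000
seg 2 [33.5°–173.5°] uniform, h=19: full span → s += 19 → s = 19.0000
seg 3 [173.5°–198.7°] cycloidal, h=17: θ=189.6° here. β=16.1, B=25.2. 17·(0.6389 − sin(2π·0.6389)/(2π)) = 12.9337 → s = 31.9337

31.9337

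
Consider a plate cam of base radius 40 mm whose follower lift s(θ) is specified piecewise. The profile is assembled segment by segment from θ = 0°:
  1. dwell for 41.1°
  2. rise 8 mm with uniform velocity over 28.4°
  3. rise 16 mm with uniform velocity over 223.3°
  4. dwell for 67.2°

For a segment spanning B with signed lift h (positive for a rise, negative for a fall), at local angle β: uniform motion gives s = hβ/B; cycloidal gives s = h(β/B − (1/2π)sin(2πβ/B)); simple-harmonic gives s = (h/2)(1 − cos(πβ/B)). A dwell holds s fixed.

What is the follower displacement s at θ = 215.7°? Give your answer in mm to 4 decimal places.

seg 1 [0°–41.1°] dwell: s stays 0.0000
seg 2 [41.1°–69.5°] uniform, h=8: full span → s += 8 → s = 8.0000
seg 3 [69.5°–292.8°] uniform, h=16: θ=215.7° here. β=146.2, B=223.3. 16·146.2/223.3 = 10.4756 → s = 18.4756

18.4756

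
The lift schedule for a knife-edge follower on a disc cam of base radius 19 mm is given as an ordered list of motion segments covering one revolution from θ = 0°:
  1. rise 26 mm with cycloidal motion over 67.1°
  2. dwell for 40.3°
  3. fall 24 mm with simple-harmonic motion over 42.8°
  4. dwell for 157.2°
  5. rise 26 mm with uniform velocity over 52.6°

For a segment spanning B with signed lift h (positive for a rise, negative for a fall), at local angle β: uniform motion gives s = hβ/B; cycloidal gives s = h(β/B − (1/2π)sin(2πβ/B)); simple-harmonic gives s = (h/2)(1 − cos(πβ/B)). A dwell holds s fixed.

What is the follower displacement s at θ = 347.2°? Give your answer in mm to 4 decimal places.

seg 1 [0°–67.1°] cycloidal, h=26: full span → s += 26 → s = 26.0000
seg 2 [67.1°–107.4°] dwell: s stays 26.0000
seg 3 [107.4°–150.2°] simple-harmonic, h=-24: full span → s += -24 → s = 2.0000
seg 4 [150.2°–307.4°] dwell: s stays 2.0000
seg 5 [307.4°–360°] uniform, h=26: θ=347.2° here. β=39.8, B=52.6. 26·39.8/52.6 = 19.6730 → s = 21.6730

21.6730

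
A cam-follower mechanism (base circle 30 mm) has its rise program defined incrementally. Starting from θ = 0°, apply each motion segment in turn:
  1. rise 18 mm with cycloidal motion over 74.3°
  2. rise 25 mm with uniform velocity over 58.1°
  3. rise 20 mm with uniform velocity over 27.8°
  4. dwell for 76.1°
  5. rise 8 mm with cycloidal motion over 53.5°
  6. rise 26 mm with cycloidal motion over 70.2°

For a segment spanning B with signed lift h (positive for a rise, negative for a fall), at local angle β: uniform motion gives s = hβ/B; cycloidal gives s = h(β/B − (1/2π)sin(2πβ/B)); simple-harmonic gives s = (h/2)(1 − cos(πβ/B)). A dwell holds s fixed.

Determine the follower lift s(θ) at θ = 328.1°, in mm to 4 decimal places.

seg 1 [0°–74.3°] cycloidal, h=18: full span → s += 18 → s = 18.0000
seg 2 [74.3°–132.4°] uniform, h=25: full span → s += 25 → s = 43.0000
seg 3 [132.4°–160.2°] uniform, h=20: full span → s += 20 → s = 63.0000
seg 4 [160.2°–236.3°] dwell: s stays 63.0000
seg 5 [236.3°–289.8°] cycloidal, h=8: full span → s += 8 → s = 71.0000
seg 6 [289.8°–360°] cycloidal, h=26: θ=328.1° here. β=38.3, B=70.2. 26·(0.5456 − sin(2π·0.5456)/(2π)) = 15.3542 → s = 86.3542

86.3542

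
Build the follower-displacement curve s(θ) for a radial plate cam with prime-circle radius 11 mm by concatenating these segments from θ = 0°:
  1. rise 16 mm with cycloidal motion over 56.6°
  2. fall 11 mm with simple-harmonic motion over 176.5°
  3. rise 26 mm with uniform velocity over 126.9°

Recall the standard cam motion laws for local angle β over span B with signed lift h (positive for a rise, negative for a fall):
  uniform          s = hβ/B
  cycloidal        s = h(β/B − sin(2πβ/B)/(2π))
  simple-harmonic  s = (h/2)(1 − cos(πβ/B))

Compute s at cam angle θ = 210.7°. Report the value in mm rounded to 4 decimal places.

seg 1 [0°–56.6°] cycloidal, h=16: full span → s += 16 → s = 16.0000
seg 2 [56.6°–233.1°] simple-harmonic, h=-11: θ=210.7° here. β=154.1, B=176.5. -11/2·(1 − cos(π·0.8731)) = -10.5686 → s = 5.4314

5.4314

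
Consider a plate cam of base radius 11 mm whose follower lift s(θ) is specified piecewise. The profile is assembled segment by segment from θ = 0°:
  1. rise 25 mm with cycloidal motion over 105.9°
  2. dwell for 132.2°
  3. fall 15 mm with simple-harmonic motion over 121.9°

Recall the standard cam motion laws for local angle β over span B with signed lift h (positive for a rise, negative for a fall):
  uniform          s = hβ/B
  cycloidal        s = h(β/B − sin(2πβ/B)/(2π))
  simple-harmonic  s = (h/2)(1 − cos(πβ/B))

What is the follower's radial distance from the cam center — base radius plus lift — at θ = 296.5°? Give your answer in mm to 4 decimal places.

seg 1 [0°–105.9°] cycloidal, h=25: full span → s += 25 → s = 25.0000
seg 2 [105.9°–238.1°] dwell: s stays 25.0000
seg 3 [238.1°–360°] simple-harmonic, h=-15: θ=296.5° here. β=58.4, B=121.9. -15/2·(1 − cos(π·0.4791)) = -7.0075 → s = 17.9925
radial distance = base radius + s = 11 + 17.9925 = 28.9925

28.9925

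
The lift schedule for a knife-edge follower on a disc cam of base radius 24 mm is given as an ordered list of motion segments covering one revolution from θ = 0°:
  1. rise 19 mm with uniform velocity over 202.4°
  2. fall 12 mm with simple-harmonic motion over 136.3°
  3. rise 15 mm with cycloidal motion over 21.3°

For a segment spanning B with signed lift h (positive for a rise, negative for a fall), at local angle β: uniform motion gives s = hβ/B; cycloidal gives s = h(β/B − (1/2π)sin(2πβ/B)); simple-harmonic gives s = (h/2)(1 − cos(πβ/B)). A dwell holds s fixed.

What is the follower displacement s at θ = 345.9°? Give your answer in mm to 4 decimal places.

seg 1 [0°–202.4°] uniform, h=19: full span → s += 19 → s = 19.0000
seg 2 [202.4°–338.7°] simple-harmonic, h=-12: full span → s += -12 → s = 7.0000
seg 3 [338.7°–360°] cycloidal, h=15: θ=345.9° here. β=7.2, B=21.3. 15·(0.3380 − sin(2π·0.3380)/(2π)) = 3.0390 → s = 10.0390

10.0390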